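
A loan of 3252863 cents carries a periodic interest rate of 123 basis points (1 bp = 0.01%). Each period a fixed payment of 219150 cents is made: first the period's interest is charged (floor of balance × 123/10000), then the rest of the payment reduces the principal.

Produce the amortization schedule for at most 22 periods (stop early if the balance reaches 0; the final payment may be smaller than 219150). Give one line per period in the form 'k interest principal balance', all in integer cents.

1. interest=⌊3252863·123/10000⌋=40010; principal=219150-40010=179140; balance=3252863-179140=3073723
2. interest=⌊3073723·123/10000⌋=37806; principal=219150-37806=181344; balance=3073723-181344=2892379
3. interest=⌊2892379·123/10000⌋=35576; principal=219150-35576=183574; balance=2892379-183574=2708805
4. interest=⌊2708805·123/10000⌋=33318; principal=219150-33318=185832; balance=2708805-185832=2522973
5. interest=⌊2522973·123/10000⌋=31032; principal=219150-31032=188118; balance=2522973-188118=2334855
6. interest=⌊2334855·123/10000⌋=28718; principal=219150-28718=190432; balance=2334855-190432=2144423
7. interest=⌊2144423·123/10000⌋=26376; principal=219150-26376=192774; balance=2144423-192774=1951649
8. interest=⌊1951649·123/10000⌋=24005; principal=219150-24005=195145; balance=1951649-195145=1756504
9. interest=⌊1756504·123/10000⌋=21604; principal=219150-21604=197546; balance=1756504-197546=1558958
10. interest=⌊1558958·123/10000⌋=19175; principal=219150-19175=199975; balance=1558958-199975=1358983
11. interest=⌊1358983·123/10000⌋=16715; principal=219150-16715=202435; balance=1358983-202435=1156548
12. interest=⌊1156548·123/10000⌋=14225; principal=219150-14225=204925; balance=1156548-204925=951623
13. interest=⌊951623·123/10000⌋=11704; principal=219150-11704=207446; balance=951623-207446=744177
14. interest=⌊744177·123/10000⌋=9153; principal=219150-9153=209997; balance=744177-209997=534180
15. interest=⌊534180·123/10000⌋=6570; principal=219150-6570=212580; balance=534180-212580=321600
16. interest=⌊321600·123/10000⌋=3955; principal=219150-3955=215195; balance=321600-215195=106405
17. interest=⌊106405·123/10000⌋=1308; principal=min(219150-1308,106405)=106405; balance=106405-106405=0

1 40010 179140 3073723
2 37806 181344 2892379
3 35576 183574 2708805
4 33318 185832 2522973
5 31032 188118 2334855
6 28718 190432 2144423
7 26376 192774 1951649
8 24005 195145 1756504
9 21604 197546 1558958
10 19175 199975 1358983
11 16715 202435 1156548
12 14225 204925 951623
13 11704 207446 744177
14 9153 209997 534180
15 6570 212580 321600
16 3955 215195 106405
17 1308 106405 0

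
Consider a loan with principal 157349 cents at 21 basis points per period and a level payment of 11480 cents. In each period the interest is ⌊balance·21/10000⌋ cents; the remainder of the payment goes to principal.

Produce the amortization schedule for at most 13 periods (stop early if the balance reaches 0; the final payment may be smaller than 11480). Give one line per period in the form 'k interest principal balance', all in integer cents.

1 330 11150 146199
2 307 11173 135026
3 283 11197 123829
4 260 11220 112609
5 236 11244 101365
6 212 11268 90097
7 189 11291 78806
8 165 11315 67491
9 141 11339 56152
10 117 11363 44789
11 94 11386 33403
12 70 11410 21993
13 46 11434 10559

1. interest=⌊157349·21/10000⌋=330; principal=11480-330=11150; balance=157349-11150=146199
2. interest=⌊146199·21/10000⌋=307; principal=11480-307=11173; balance=146199-11173=135026
3. interest=⌊135026·21/10000⌋=283; principal=11480-283=11197; balance=135026-11197=123829
4. interest=⌊123829·21/10000⌋=260; principal=11480-260=11220; balance=123829-11220=112609
5. interest=⌊112609·21/10000⌋=236; principal=11480-236=11244; balance=112609-11244=101365
6. interest=⌊101365·21/10000⌋=212; principal=11480-212=11268; balance=101365-11268=90097
7. interest=⌊90097·21/10000⌋=189; principal=11480-189=11291; balance=90097-11291=78806
8. interest=⌊78806·21/10000⌋=165; principal=11480-165=11315; balance=78806-11315=67491
9. interest=⌊67491·21/10000⌋=141; principal=11480-141=11339; balance=67491-11339=56152
10. interest=⌊56152·21/10000⌋=117; principal=11480-117=11363; balance=56152-11363=44789
11. interest=⌊44789·21/10000⌋=94; principal=11480-94=11386; balance=44789-11386=33403
12. interest=⌊33403·21/10000⌋=70; principal=11480-70=11410; balance=33403-11410=21993
13. interest=⌊21993·21/10000⌋=46; principal=11480-46=11434; balance=21993-11434=10559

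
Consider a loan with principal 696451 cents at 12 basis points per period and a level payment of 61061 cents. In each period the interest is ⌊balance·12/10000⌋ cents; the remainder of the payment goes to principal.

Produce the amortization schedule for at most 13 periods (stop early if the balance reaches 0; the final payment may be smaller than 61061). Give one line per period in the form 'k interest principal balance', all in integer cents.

1. interest=⌊696451·12/10000⌋=835; principal=61061-835=60226; balance=696451-60226=636225
2. interest=⌊636225·12/10000⌋=763; principal=61061-763=60298; balance=636225-60298=575927
3. interest=⌊575927·12/10000⌋=691; principal=61061-691=60370; balance=575927-60370=515557
4. interest=⌊515557·12/10000⌋=618; principal=61061-618=60443; balance=515557-60443=455114
5. interest=⌊455114·12/10000⌋=546; principal=61061-546=60515; balance=455114-60515=394599
6. interest=⌊394599·12/10000⌋=473; principal=61061-473=60588; balance=394599-60588=334011
7. interest=⌊334011·12/10000⌋=400; principal=61061-400=60661; balance=334011-60661=273350
8. interest=⌊273350·12/10000⌋=328; principal=61061-328=60733; balance=273350-60733=212617
9. interest=⌊212617·12/10000⌋=255; principal=61061-255=60806; balance=212617-60806=151811
10. interest=⌊151811·12/10000⌋=182; principal=61061-182=60879; balance=151811-60879=90932
11. interest=⌊90932·12/10000⌋=109; principal=61061-109=60952; balance=90932-60952=29980
12. interest=⌊29980·12/10000⌋=35; principal=min(61061-35,29980)=29980; balance=29980-29980=0

1 835 60226 636225
2 763 60298 575927
3 691 60370 515557
4 618 60443 455114
5 546 60515 394599
6 473 60588 334011
7 400 60661 273350
8 328 60733 212617
9 255 60806 151811
10 182 60879 90932
11 109 60952 29980
12 35 29980 0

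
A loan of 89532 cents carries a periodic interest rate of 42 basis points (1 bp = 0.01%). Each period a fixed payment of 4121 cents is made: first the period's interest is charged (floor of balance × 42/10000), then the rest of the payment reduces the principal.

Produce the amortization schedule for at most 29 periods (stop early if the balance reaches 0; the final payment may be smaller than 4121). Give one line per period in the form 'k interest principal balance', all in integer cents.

1. interest=⌊89532·42/10000⌋=376; principal=4121-376=3745; balance=89532-3745=85787
2. interest=⌊85787·42/10000⌋=360; principal=4121-360=3761; balance=85787-3761=82026
3. interest=⌊82026·42/10000⌋=344; principal=4121-344=3777; balance=82026-3777=78249
4. interest=⌊78249·42/10000⌋=328; principal=4121-328=3793; balance=78249-3793=74456
5. interest=⌊74456·42/10000⌋=312; principal=4121-312=3809; balance=74456-3809=70647
6. interest=⌊70647·42/10000⌋=296; principal=4121-296=3825; balance=70647-3825=66822
7. interest=⌊66822·42/10000⌋=280; principal=4121-280=3841; balance=66822-3841=62981
8. interest=⌊62981·42/10000⌋=264; principal=4121-264=3857; balance=62981-3857=59124
9. interest=⌊59124·42/10000⌋=248; principal=4121-248=3873; balance=59124-3873=55251
10. interest=⌊55251·42/10000⌋=232; principal=4121-232=3889; balance=55251-3889=51362
11. interest=⌊51362·42/10000⌋=215; principal=4121-215=3906; balance=51362-3906=47456
12. interest=⌊47456·42/10000⌋=199; principal=4121-199=3922; balance=47456-3922=43534
13. interest=⌊43534·42/10000⌋=182; principal=4121-182=3939; balance=43534-3939=39595
14. interest=⌊39595·42/10000⌋=166; principal=4121-166=3955; balance=39595-3955=35640
15. interest=⌊35640·42/10000⌋=149; principal=4121-149=3972; balance=35640-3972=31668
16. interest=⌊31668·42/10000⌋=133; principal=4121-133=3988; balance=31668-3988=27680
17. interest=⌊27680·42/10000⌋=116; principal=4121-116=4005; balance=27680-4005=23675
18. interest=⌊23675·42/10000⌋=99; principal=4121-99=4022; balance=23675-4022=19653
19. interest=⌊19653·42/10000⌋=82; principal=4121-82=4039; balance=19653-4039=15614
20. interest=⌊15614·42/10000⌋=65; principal=4121-65=4056; balance=15614-4056=11558
21. interest=⌊11558·42/10000⌋=48; principal=4121-48=4073; balance=11558-4073=7485
22. interest=⌊7485·42/10000⌋=31; principal=4121-31=4090; balance=7485-4090=3395
23. interest=⌊3395·42/10000⌋=14; principal=min(4121-14,3395)=3395; balance=3395-3395=0

1 376 3745 85787
2 360 3761 82026
3 344 3777 78249
4 328 3793 74456
5 312 3809 70647
6 296 3825 66822
7 280 3841 62981
8 264 3857 59124
9 248 3873 55251
10 232 3889 51362
11 215 3906 47456
12 199 3922 43534
13 182 3939 39595
14 166 3955 35640
15 149 3972 31668
16 133 3988 27680
17 116 4005 23675
18 99 4022 19653
19 82 4039 15614
20 65 4056 11558
21 48 4073 7485
22 31 4090 3395
23 14 3395 0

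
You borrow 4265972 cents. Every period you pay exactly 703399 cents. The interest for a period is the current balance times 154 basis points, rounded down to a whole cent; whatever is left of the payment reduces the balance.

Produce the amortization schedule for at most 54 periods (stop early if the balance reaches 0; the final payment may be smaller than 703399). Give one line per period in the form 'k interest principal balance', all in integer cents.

1 65695 637704 3628268
2 55875 647524 2980744
3 45903 657496 2323248
4 35778 667621 1655627
5 25496 677903 977724
6 15056 688343 289381
7 4456 289381 0

1. interest=⌊4265972·154/10000⌋=65695; principal=703399-65695=637704; balance=4265972-637704=3628268
2. interest=⌊3628268·154/10000⌋=55875; principal=703399-55875=647524; balance=3628268-647524=2980744
3. interest=⌊2980744·154/10000⌋=45903; principal=703399-45903=657496; balance=2980744-657496=2323248
4. interest=⌊2323248·154/10000⌋=35778; principal=703399-35778=667621; balance=2323248-667621=1655627
5. interest=⌊1655627·154/10000⌋=25496; principal=703399-25496=677903; balance=1655627-677903=977724
6. interest=⌊977724·154/10000⌋=15056; principal=703399-15056=688343; balance=977724-688343=289381
7. interest=⌊289381·154/10000⌋=4456; principal=min(703399-4456,289381)=289381; balance=289381-289381=0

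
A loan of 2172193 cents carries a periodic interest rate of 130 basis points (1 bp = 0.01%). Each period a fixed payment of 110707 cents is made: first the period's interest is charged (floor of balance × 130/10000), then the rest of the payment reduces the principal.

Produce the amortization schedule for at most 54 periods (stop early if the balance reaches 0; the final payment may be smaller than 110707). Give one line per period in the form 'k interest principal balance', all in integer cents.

1 28238 82469 2089724
2 27166 83541 2006183
3 26080 84627 1921556
4 24980 85727 1835829
5 23865 86842 1748987
6 22736 87971 1661016
7 21593 89114 1571902
8 20434 90273 1481629
9 19261 91446 1390183
10 18072 92635 1297548
11 16868 93839 1203709
12 15648 95059 1108650
13 14412 96295 1012355
14 13160 97547 914808
15 11892 98815 815993
16 10607 100100 715893
17 9306 101401 614492
18 7988 102719 511773
19 6653 104054 407719
20 5300 105407 302312
21 3930 106777 195535
22 2541 108166 87369
23 1135 87369 0

1. interest=⌊2172193·130/10000⌋=28238; principal=110707-28238=82469; balance=2172193-82469=2089724
2. interest=⌊2089724·130/10000⌋=27166; principal=110707-27166=83541; balance=2089724-83541=2006183
3. interest=⌊2006183·130/10000⌋=26080; principal=110707-26080=84627; balance=2006183-84627=1921556
4. interest=⌊1921556·130/10000⌋=24980; principal=110707-24980=85727; balance=1921556-85727=1835829
5. interest=⌊1835829·130/10000⌋=23865; principal=110707-23865=86842; balance=1835829-86842=1748987
6. interest=⌊1748987·130/10000⌋=22736; principal=110707-22736=87971; balance=1748987-87971=1661016
7. interest=⌊1661016·130/10000⌋=21593; principal=110707-21593=89114; balance=1661016-89114=1571902
8. interest=⌊1571902·130/10000⌋=20434; principal=110707-20434=90273; balance=1571902-90273=1481629
9. interest=⌊1481629·130/10000⌋=19261; principal=110707-19261=91446; balance=1481629-91446=1390183
10. interest=⌊1390183·130/10000⌋=18072; principal=110707-18072=92635; balance=1390183-92635=1297548
11. interest=⌊1297548·130/10000⌋=16868; principal=110707-16868=93839; balance=1297548-93839=1203709
12. interest=⌊1203709·130/10000⌋=15648; principal=110707-15648=95059; balance=1203709-95059=1108650
13. interest=⌊1108650·130/10000⌋=14412; principal=110707-14412=96295; balance=1108650-96295=1012355
14. interest=⌊1012355·130/10000⌋=13160; principal=110707-13160=97547; balance=1012355-97547=914808
15. interest=⌊914808·130/10000⌋=11892; principal=110707-11892=98815; balance=914808-98815=815993
16. interest=⌊815993·130/10000⌋=10607; principal=110707-10607=100100; balance=815993-100100=715893
17. interest=⌊715893·130/10000⌋=9306; principal=110707-9306=101401; balance=715893-101401=614492
18. interest=⌊614492·130/10000⌋=7988; principal=110707-7988=102719; balance=614492-102719=511773
19. interest=⌊511773·130/10000⌋=6653; principal=110707-6653=104054; balance=511773-104054=407719
20. interest=⌊407719·130/10000⌋=5300; principal=110707-5300=105407; balance=407719-105407=302312
21. interest=⌊302312·130/10000⌋=3930; principal=110707-3930=106777; balance=302312-106777=195535
22. interest=⌊195535·130/10000⌋=2541; principal=110707-2541=108166; balance=195535-108166=87369
23. interest=⌊87369·130/10000⌋=1135; principal=min(110707-1135,87369)=87369; balance=87369-87369=0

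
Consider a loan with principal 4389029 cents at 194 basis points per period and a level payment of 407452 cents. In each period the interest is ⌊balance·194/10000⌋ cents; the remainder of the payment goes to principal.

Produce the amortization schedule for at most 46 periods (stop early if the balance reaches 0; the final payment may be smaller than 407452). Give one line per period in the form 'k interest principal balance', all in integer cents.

1 85147 322305 4066724
2 78894 328558 3738166
3 72520 334932 3403234
4 66022 341430 3061804
5 59398 348054 2713750
6 52646 354806 2358944
7 45763 361689 1997255
8 38746 368706 1628549
9 31593 375859 1252690
10 24302 383150 869540
11 16869 390583 478957
12 9291 398161 80796
13 1567 80796 0

1. interest=⌊4389029·194/10000⌋=85147; principal=407452-85147=322305; balance=4389029-322305=4066724
2. interest=⌊4066724·194/10000⌋=78894; principal=407452-78894=328558; balance=4066724-328558=3738166
3. interest=⌊3738166·194/10000⌋=72520; principal=407452-72520=334932; balance=3738166-334932=3403234
4. interest=⌊3403234·194/10000⌋=66022; principal=407452-66022=341430; balance=3403234-341430=3061804
5. interest=⌊3061804·194/10000⌋=59398; principal=407452-59398=348054; balance=3061804-348054=2713750
6. interest=⌊2713750·194/10000⌋=52646; principal=407452-52646=354806; balance=2713750-354806=2358944
7. interest=⌊2358944·194/10000⌋=45763; principal=407452-45763=361689; balance=2358944-361689=1997255
8. interest=⌊1997255·194/10000⌋=38746; principal=407452-38746=368706; balance=1997255-368706=1628549
9. interest=⌊1628549·194/10000⌋=31593; principal=407452-31593=375859; balance=1628549-375859=1252690
10. interest=⌊1252690·194/10000⌋=24302; principal=407452-24302=383150; balance=1252690-383150=869540
11. interest=⌊869540·194/10000⌋=16869; principal=407452-16869=390583; balance=869540-390583=478957
12. interest=⌊478957·194/10000⌋=9291; principal=407452-9291=398161; balance=478957-398161=80796
13. interest=⌊80796·194/10000⌋=1567; principal=min(407452-1567,80796)=80796; balance=80796-80796=0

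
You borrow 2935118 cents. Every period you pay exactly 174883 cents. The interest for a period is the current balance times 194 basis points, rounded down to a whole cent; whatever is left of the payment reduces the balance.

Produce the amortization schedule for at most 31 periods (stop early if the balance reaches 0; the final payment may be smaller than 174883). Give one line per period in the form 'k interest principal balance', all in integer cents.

1. interest=⌊2935118·194/10000⌋=56941; principal=174883-56941=117942; balance=2935118-117942=2817176
2. interest=⌊2817176·194/10000⌋=54653; principal=174883-54653=120230; balance=2817176-120230=2696946
3. interest=⌊2696946·194/10000⌋=52320; principal=174883-52320=122563; balance=2696946-122563=2574383
4. interest=⌊2574383·194/10000⌋=49943; principal=174883-49943=124940; balance=2574383-124940=2449443
5. interest=⌊2449443·194/10000⌋=47519; principal=174883-47519=127364; balance=2449443-127364=2322079
6. interest=⌊2322079·194/10000⌋=45048; principal=174883-45048=129835; balance=2322079-129835=2192244
7. interest=⌊2192244·194/10000⌋=42529; principal=174883-42529=132354; balance=2192244-132354=2059890
8. interest=⌊2059890·194/10000⌋=39961; principal=174883-39961=134922; balance=2059890-134922=1924968
9. interest=⌊1924968·194/10000⌋=37344; principal=174883-37344=137539; balance=1924968-137539=1787429
10. interest=⌊1787429·194/10000⌋=34676; principal=174883-34676=140207; balance=1787429-140207=1647222
11. interest=⌊1647222·194/10000⌋=31956; principal=174883-31956=142927; balance=1647222-142927=1504295
12. interest=⌊1504295·194/10000⌋=29183; principal=174883-29183=145700; balance=1504295-145700=1358595
13. interest=⌊1358595·194/10000⌋=26356; principal=174883-26356=148527; balance=1358595-148527=1210068
14. interest=⌊1210068·194/10000⌋=23475; principal=174883-23475=151408; balance=1210068-151408=1058660
15. interest=⌊1058660·194/10000⌋=20538; principal=174883-20538=154345; balance=1058660-154345=904315
16. interest=⌊904315·194/10000⌋=17543; principal=174883-17543=157340; balance=904315-157340=746975
17. interest=⌊746975·194/10000⌋=14491; principal=174883-14491=160392; balance=746975-160392=586583
18. interest=⌊586583·194/10000⌋=11379; principal=174883-11379=163504; balance=586583-163504=423079
19. interest=⌊423079·194/10000⌋=8207; principal=174883-8207=166676; balance=423079-166676=256403
20. interest=⌊256403·194/10000⌋=4974; principal=174883-4974=169909; balance=256403-169909=86494
21. interest=⌊86494·194/10000⌋=1677; principal=min(174883-1677,86494)=86494; balance=86494-86494=0

1 56941 117942 2817176
2 54653 120230 2696946
3 52320 122563 2574383
4 49943 124940 2449443
5 47519 127364 2322079
6 45048 129835 2192244
7 42529 132354 2059890
8 39961 134922 1924968
9 37344 137539 1787429
10 34676 140207 1647222
11 31956 142927 1504295
12 29183 145700 1358595
13 26356 148527 1210068
14 23475 151408 1058660
15 20538 154345 904315
16 17543 157340 746975
17 14491 160392 586583
18 11379 163504 423079
19 8207 166676 256403
20 4974 169909 86494
21 1677 86494 0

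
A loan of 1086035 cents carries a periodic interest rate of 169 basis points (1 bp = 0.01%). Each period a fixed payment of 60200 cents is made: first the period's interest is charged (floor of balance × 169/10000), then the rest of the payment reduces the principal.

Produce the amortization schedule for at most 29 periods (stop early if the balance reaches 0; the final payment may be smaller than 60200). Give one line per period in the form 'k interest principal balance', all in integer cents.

1. interest=⌊1086035·169/10000⌋=18353; principal=60200-18353=41847; balance=1086035-41847=1044188
2. interest=⌊1044188·169/10000⌋=17646; principal=60200-17646=42554; balance=1044188-42554=1001634
3. interest=⌊1001634·169/10000⌋=16927; principal=60200-16927=43273; balance=1001634-43273=958361
4. interest=⌊958361·169/10000⌋=16196; principal=60200-16196=44004; balance=958361-44004=914357
5. interest=⌊914357·169/10000⌋=15452; principal=60200-15452=44748; balance=914357-44748=869609
6. interest=⌊869609·169/10000⌋=14696; principal=60200-14696=45504; balance=869609-45504=824105
7. interest=⌊824105·169/10000⌋=13927; principal=60200-13927=46273; balance=824105-46273=777832
8. interest=⌊777832·169/10000⌋=13145; principal=60200-13145=47055; balance=777832-47055=730777
9. interest=⌊730777·169/10000⌋=12350; principal=60200-12350=47850; balance=730777-47850=682927
10. interest=⌊682927·169/10000⌋=11541; principal=60200-11541=48659; balance=682927-48659=634268
11. interest=⌊634268·169/10000⌋=10719; principal=60200-10719=49481; balance=634268-49481=584787
12. interest=⌊584787·169/10000⌋=9882; principal=60200-9882=50318; balance=584787-50318=534469
13. interest=⌊534469·169/10000⌋=9032; principal=60200-9032=51168; balance=534469-51168=483301
14. interest=⌊483301·169/10000⌋=8167; principal=60200-8167=52033; balance=483301-52033=431268
15. interest=⌊431268·169/10000⌋=7288; principal=60200-7288=52912; balance=431268-52912=378356
16. interest=⌊378356·169/10000⌋=6394; principal=60200-6394=53806; balance=378356-53806=324550
17. interest=⌊324550·169/10000⌋=5484; principal=60200-5484=54716; balance=324550-54716=269834
18. interest=⌊269834·169/10000⌋=4560; principal=60200-4560=55640; balance=269834-55640=214194
19. interest=⌊214194·169/10000⌋=3619; principal=60200-3619=56581; balance=214194-56581=157613
20. interest=⌊157613·169/10000⌋=2663; principal=60200-2663=57537; balance=157613-57537=100076
21. interest=⌊100076·169/10000⌋=1691; principal=60200-1691=58509; balance=100076-58509=41567
22. interest=⌊41567·169/10000⌋=702; principal=min(60200-702,41567)=41567; balance=41567-41567=0

1 18353 41847 1044188
2 17646 42554 1001634
3 16927 43273 958361
4 16196 44004 914357
5 15452 44748 869609
6 14696 45504 824105
7 13927 46273 777832
8 13145 47055 730777
9 12350 47850 682927
10 11541 48659 634268
11 10719 49481 584787
12 9882 50318 534469
13 9032 51168 483301
14 8167 52033 431268
15 7288 52912 378356
16 6394 53806 324550
17 5484 54716 269834
18 4560 55640 214194
19 3619 56581 157613
20 2663 57537 100076
21 1691 58509 41567
22 702 41567 0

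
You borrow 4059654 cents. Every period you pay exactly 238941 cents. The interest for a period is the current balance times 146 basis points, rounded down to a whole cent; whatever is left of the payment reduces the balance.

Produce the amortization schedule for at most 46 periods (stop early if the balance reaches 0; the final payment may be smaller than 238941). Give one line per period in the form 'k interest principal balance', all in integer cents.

1. interest=⌊4059654·146/10000⌋=59270; principal=238941-59270=179671; balance=4059654-179671=3879983
2. interest=⌊3879983·146/10000⌋=56647; principal=238941-56647=182294; balance=3879983-182294=3697689
3. interest=⌊3697689·146/10000⌋=53986; principal=238941-53986=184955; balance=3697689-184955=3512734
4. interest=⌊3512734·146/10000⌋=51285; principal=238941-51285=187656; balance=3512734-187656=3325078
5. interest=⌊3325078·146/10000⌋=48546; principal=238941-48546=190395; balance=3325078-190395=3134683
6. interest=⌊3134683·146/10000⌋=45766; principal=238941-45766=193175; balance=3134683-193175=2941508
7. interest=⌊2941508·146/10000⌋=42946; principal=238941-42946=195995; balance=2941508-195995=2745513
8. interest=⌊2745513·146/10000⌋=40084; principal=238941-40084=198857; balance=2745513-198857=2546656
9. interest=⌊2546656·146/10000⌋=37181; principal=238941-37181=201760; balance=2546656-201760=2344896
10. interest=⌊2344896·146/10000⌋=34235; principal=238941-34235=204706; balance=2344896-204706=2140190
11. interest=⌊2140190·146/10000⌋=31246; principal=238941-31246=207695; balance=2140190-207695=1932495
12. interest=⌊1932495·146/10000⌋=28214; principal=238941-28214=210727; balance=1932495-210727=1721768
13. interest=⌊1721768·146/10000⌋=25137; principal=238941-25137=213804; balance=1721768-213804=1507964
14. interest=⌊1507964·146/10000⌋=22016; principal=238941-22016=216925; balance=1507964-216925=1291039
15. interest=⌊1291039·146/10000⌋=18849; principal=238941-18849=220092; balance=1291039-220092=1070947
16. interest=⌊1070947·146/10000⌋=15635; principal=238941-15635=223306; balance=1070947-223306=847641
17. interest=⌊847641·146/10000⌋=12375; principal=238941-12375=226566; balance=847641-226566=621075
18. interest=⌊621075·146/10000⌋=9067; principal=238941-9067=229874; balance=621075-229874=391201
19. interest=⌊391201·146/10000⌋=5711; principal=238941-5711=233230; balance=391201-233230=157971
20. interest=⌊157971·146/10000⌋=2306; principal=min(238941-2306,157971)=157971; balance=157971-157971=0

1 59270 179671 3879983
2 56647 182294 3697689
3 53986 184955 3512734
4 51285 187656 3325078
5 48546 190395 3134683
6 45766 193175 2941508
7 42946 195995 2745513
8 40084 198857 2546656
9 37181 201760 2344896
10 34235 204706 2140190
11 31246 207695 1932495
12 28214 210727 1721768
13 25137 213804 1507964
14 22016 216925 1291039
15 18849 220092 1070947
16 15635 223306 847641
17 12375 226566 621075
18 9067 229874 391201
19 5711 233230 157971
20 2306 157971 0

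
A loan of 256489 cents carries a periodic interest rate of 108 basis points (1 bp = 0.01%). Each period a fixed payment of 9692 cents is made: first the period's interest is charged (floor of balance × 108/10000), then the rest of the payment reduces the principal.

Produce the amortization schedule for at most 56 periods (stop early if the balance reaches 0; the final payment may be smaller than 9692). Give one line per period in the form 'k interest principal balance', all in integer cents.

1. interest=⌊256489·108/10000⌋=2770; principal=9692-2770=6922; balance=256489-6922=249567
2. interest=⌊249567·108/10000⌋=2695; principal=9692-2695=6997; balance=249567-6997=242570
3. interest=⌊242570·108/10000⌋=2619; principal=9692-2619=7073; balance=242570-7073=235497
4. interest=⌊235497·108/10000⌋=2543; principal=9692-2543=7149; balance=235497-7149=228348
5. interest=⌊228348·108/10000⌋=2466; principal=9692-2466=7226; balance=228348-7226=221122
6. interest=⌊221122·108/10000⌋=2388; principal=9692-2388=7304; balance=221122-7304=213818
7. interest=⌊213818·108/10000⌋=2309; principal=9692-2309=7383; balance=213818-7383=206435
8. interest=⌊206435·108/10000⌋=2229; principal=9692-2229=7463; balance=206435-7463=198972
9. interest=⌊198972·108/10000⌋=2148; principal=9692-2148=7544; balance=198972-7544=191428
10. interest=⌊191428·108/10000⌋=2067; principal=9692-2067=7625; balance=191428-7625=183803
11. interest=⌊183803·108/10000⌋=1985; principal=9692-1985=7707; balance=183803-7707=176096
12. interest=⌊176096·108/10000⌋=1901; principal=9692-1901=7791; balance=176096-7791=168305
13. interest=⌊168305·108/10000⌋=1817; principal=9692-1817=7875; balance=168305-7875=160430
14. interest=⌊160430·108/10000⌋=1732; principal=9692-1732=7960; balance=160430-7960=152470
15. interest=⌊152470·108/10000⌋=1646; principal=9692-1646=8046; balance=152470-8046=144424
16. interest=⌊144424·108/10000⌋=1559; principal=9692-1559=8133; balance=144424-8133=136291
17. interest=⌊136291·108/10000⌋=1471; principal=9692-1471=8221; balance=136291-8221=128070
18. interest=⌊128070·108/10000⌋=1383; principal=9692-1383=8309; balance=128070-8309=119761
19. interest=⌊119761·108/10000⌋=1293; principal=9692-1293=8399; balance=119761-8399=111362
20. interest=⌊111362·108/10000⌋=1202; principal=9692-1202=8490; balance=111362-8490=102872
21. interest=⌊102872·108/10000⌋=1111; principal=9692-1111=8581; balance=102872-8581=94291
22. interest=⌊94291·108/10000⌋=1018; principal=9692-1018=8674; balance=94291-8674=85617
23. interest=⌊85617·108/10000⌋=924; principal=9692-924=8768; balance=85617-8768=76849
24. interest=⌊76849·108/10000⌋=829; principal=9692-829=8863; balance=76849-8863=67986
25. interest=⌊67986·108/10000⌋=734; principal=9692-734=8958; balance=67986-8958=59028
26. interest=⌊59028·108/10000⌋=637; principal=9692-637=9055; balance=59028-9055=49973
27. interest=⌊49973·108/10000⌋=539; principal=9692-539=9153; balance=49973-9153=40820
28. interest=⌊40820·108/10000⌋=440; principal=9692-440=9252; balance=40820-9252=31568
29. interest=⌊31568·108/10000⌋=340; principal=9692-340=9352; balance=31568-9352=22216
30. interest=⌊22216·108/10000⌋=239; principal=9692-239=9453; balance=22216-9453=12763
31. interest=⌊12763·108/10000⌋=137; principal=9692-137=9555; balance=12763-9555=3208
32. interest=⌊3208·108/10000⌋=34; principal=min(9692-34,3208)=3208; balance=3208-3208=0

1 2770 6922 249567
2 2695 6997 242570
3 2619 7073 235497
4 2543 7149 228348
5 2466 7226 221122
6 2388 7304 213818
7 2309 7383 206435
8 2229 7463 198972
9 2148 7544 191428
10 2067 7625 183803
11 1985 7707 176096
12 1901 7791 168305
13 1817 7875 160430
14 1732 7960 152470
15 1646 8046 144424
16 1559 8133 136291
17 1471 8221 128070
18 1383 8309 119761
19 1293 8399 111362
20 1202 8490 102872
21 1111 8581 94291
22 1018 8674 85617
23 924 8768 76849
24 829 8863 67986
25 734 8958 59028
26 637 9055 49973
27 539 9153 40820
28 440 9252 31568
29 340 9352 22216
30 239 9453 12763
31 137 9555 3208
32 34 3208 0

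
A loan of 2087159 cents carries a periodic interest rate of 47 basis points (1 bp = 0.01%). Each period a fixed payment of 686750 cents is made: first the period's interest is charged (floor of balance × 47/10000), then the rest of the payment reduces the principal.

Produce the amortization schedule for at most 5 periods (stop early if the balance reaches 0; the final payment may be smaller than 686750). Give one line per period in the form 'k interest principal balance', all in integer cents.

1. interest=⌊2087159·47/10000⌋=9809; principal=686750-9809=676941; balance=2087159-676941=1410218
2. interest=⌊1410218·47/10000⌋=6628; principal=686750-6628=680122; balance=1410218-680122=730096
3. interest=⌊730096·47/10000⌋=3431; principal=686750-3431=683319; balance=730096-683319=46777
4. interest=⌊46777·47/10000⌋=219; principal=min(686750-219,46777)=46777; balance=46777-46777=0

1 9809 676941 1410218
2 6628 680122 730096
3 3431 683319 46777
4 219 46777 0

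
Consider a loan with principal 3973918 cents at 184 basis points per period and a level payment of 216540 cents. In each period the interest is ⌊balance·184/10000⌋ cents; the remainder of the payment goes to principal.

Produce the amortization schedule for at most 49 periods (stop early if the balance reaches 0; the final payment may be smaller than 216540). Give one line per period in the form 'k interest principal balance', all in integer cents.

1 73120 143420 3830498
2 70481 146059 3684439
3 67793 148747 3535692
4 65056 151484 3384208
5 62269 154271 3229937
6 59430 157110 3072827
7 56540 160000 2912827
8 53596 162944 2749883
9 50597 165943 2583940
10 47544 168996 2414944
11 44434 172106 2242838
12 41268 175272 2067566
13 38043 178497 1889069
14 34758 181782 1707287
15 31414 185126 1522161
16 28007 188533 1333628
17 24538 192002 1141626
18 21005 195535 946091
19 17408 199132 746959
20 13744 202796 544163
21 10012 206528 337635
22 6212 210328 127307
23 2342 127307 0

1. interest=⌊3973918·184/10000⌋=73120; principal=216540-73120=143420; balance=3973918-143420=3830498
2. interest=⌊3830498·184/10000⌋=70481; principal=216540-70481=146059; balance=3830498-146059=3684439
3. interest=⌊3684439·184/10000⌋=67793; principal=216540-67793=148747; balance=3684439-148747=3535692
4. interest=⌊3535692·184/10000⌋=65056; principal=216540-65056=151484; balance=3535692-151484=3384208
5. interest=⌊3384208·184/10000⌋=62269; principal=216540-62269=154271; balance=3384208-154271=3229937
6. interest=⌊3229937·184/10000⌋=59430; principal=216540-59430=157110; balance=3229937-157110=3072827
7. interest=⌊3072827·184/10000⌋=56540; principal=216540-56540=160000; balance=3072827-160000=2912827
8. interest=⌊2912827·184/10000⌋=53596; principal=216540-53596=162944; balance=2912827-162944=2749883
9. interest=⌊2749883·184/10000⌋=50597; principal=216540-50597=165943; balance=2749883-165943=2583940
10. interest=⌊2583940·184/10000⌋=47544; principal=216540-47544=168996; balance=2583940-168996=2414944
11. interest=⌊2414944·184/10000⌋=44434; principal=216540-44434=172106; balance=2414944-172106=2242838
12. interest=⌊2242838·184/10000⌋=41268; principal=216540-41268=175272; balance=2242838-175272=2067566
13. interest=⌊2067566·184/10000⌋=38043; principal=216540-38043=178497; balance=2067566-178497=1889069
14. interest=⌊1889069·184/10000⌋=34758; principal=216540-34758=181782; balance=1889069-181782=1707287
15. interest=⌊1707287·184/10000⌋=31414; principal=216540-31414=185126; balance=1707287-185126=1522161
16. interest=⌊1522161·184/10000⌋=28007; principal=216540-28007=188533; balance=1522161-188533=1333628
17. interest=⌊1333628·184/10000⌋=24538; principal=216540-24538=192002; balance=1333628-192002=1141626
18. interest=⌊1141626·184/10000⌋=21005; principal=216540-21005=195535; balance=1141626-195535=946091
19. interest=⌊946091·184/10000⌋=17408; principal=216540-17408=199132; balance=946091-199132=746959
20. interest=⌊746959·184/10000⌋=13744; principal=216540-13744=202796; balance=746959-202796=544163
21. interest=⌊544163·184/10000⌋=10012; principal=216540-10012=206528; balance=544163-206528=337635
22. interest=⌊337635·184/10000⌋=6212; principal=216540-6212=210328; balance=337635-210328=127307
23. interest=⌊127307·184/10000⌋=2342; principal=min(216540-2342,127307)=127307; balance=127307-127307=0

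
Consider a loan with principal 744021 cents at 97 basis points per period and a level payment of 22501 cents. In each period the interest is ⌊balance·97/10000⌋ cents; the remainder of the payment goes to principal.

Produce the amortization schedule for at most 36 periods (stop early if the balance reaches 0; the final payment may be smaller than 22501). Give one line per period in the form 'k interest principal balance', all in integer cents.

1 7217 15284 728737
2 7068 15433 713304
3 6919 15582 697722
4 6767 15734 681988
5 6615 15886 666102
6 6461 16040 650062
7 6305 16196 633866
8 6148 16353 617513
9 5989 16512 601001
10 5829 16672 584329
11 5667 16834 567495
12 5504 16997 550498
13 5339 17162 533336
14 5173 17328 516008
15 5005 17496 498512
16 4835 17666 480846
17 4664 17837 463009
18 4491 18010 444999
19 4316 18185 426814
20 4140 18361 408453
21 3961 18540 389913
22 3782 18719 371194
23 3600 18901 352293
24 3417 19084 333209
25 3232 19269 313940
26 3045 19456 294484
27 2856 19645 274839
28 2665 19836 255003
29 2473 20028 234975
30 2279 20222 214753
31 2083 20418 194335
32 1885 20616 173719
33 1685 20816 152903
34 1483 21018 131885
35 1279 21222 110663
36 1073 21428 89235

1. interest=⌊744021·97/10000⌋=7217; principal=22501-7217=15284; balance=744021-15284=728737
2. interest=⌊728737·97/10000⌋=7068; principal=22501-7068=15433; balance=728737-15433=713304
3. interest=⌊713304·97/10000⌋=6919; principal=22501-6919=15582; balance=713304-15582=697722
4. interest=⌊697722·97/10000⌋=6767; principal=22501-6767=15734; balance=697722-15734=681988
5. interest=⌊681988·97/10000⌋=6615; principal=22501-6615=15886; balance=681988-15886=666102
6. interest=⌊666102·97/10000⌋=6461; principal=22501-6461=16040; balance=666102-16040=650062
7. interest=⌊650062·97/10000⌋=6305; principal=22501-6305=16196; balance=650062-16196=633866
8. interest=⌊633866·97/10000⌋=6148; principal=22501-6148=16353; balance=633866-16353=617513
9. interest=⌊617513·97/10000⌋=5989; principal=22501-5989=16512; balance=617513-16512=601001
10. interest=⌊601001·97/10000⌋=5829; principal=22501-5829=16672; balance=601001-16672=584329
11. interest=⌊584329·97/10000⌋=5667; principal=22501-5667=16834; balance=584329-16834=567495
12. interest=⌊567495·97/10000⌋=5504; principal=22501-5504=16997; balance=567495-16997=550498
13. interest=⌊550498·97/10000⌋=5339; principal=22501-5339=17162; balance=550498-17162=533336
14. interest=⌊533336·97/10000⌋=5173; principal=22501-5173=17328; balance=533336-17328=516008
15. interest=⌊516008·97/10000⌋=5005; principal=22501-5005=17496; balance=516008-17496=498512
16. interest=⌊498512·97/10000⌋=4835; principal=22501-4835=17666; balance=498512-17666=480846
17. interest=⌊480846·97/10000⌋=4664; principal=22501-4664=17837; balance=480846-17837=463009
18. interest=⌊463009·97/10000⌋=4491; principal=22501-4491=18010; balance=463009-18010=444999
19. interest=⌊444999·97/10000⌋=4316; principal=22501-4316=18185; balance=444999-18185=426814
20. interest=⌊426814·97/10000⌋=4140; principal=22501-4140=18361; balance=426814-18361=408453
21. interest=⌊408453·97/10000⌋=3961; principal=22501-3961=18540; balance=408453-18540=389913
22. interest=⌊389913·97/10000⌋=3782; principal=22501-3782=18719; balance=389913-18719=371194
23. interest=⌊371194·97/10000⌋=3600; principal=22501-3600=18901; balance=371194-18901=352293
24. interest=⌊352293·97/10000⌋=3417; principal=22501-3417=19084; balance=352293-19084=333209
25. interest=⌊333209·97/10000⌋=3232; principal=22501-3232=19269; balance=333209-19269=313940
26. interest=⌊313940·97/10000⌋=3045; principal=22501-3045=19456; balance=313940-19456=294484
27. interest=⌊294484·97/10000⌋=2856; principal=22501-2856=19645; balance=294484-19645=274839
28. interest=⌊274839·97/10000⌋=2665; principal=22501-2665=19836; balance=274839-19836=255003
29. interest=⌊255003·97/10000⌋=2473; principal=22501-2473=20028; balance=255003-20028=234975
30. interest=⌊234975·97/10000⌋=2279; principal=22501-2279=20222; balance=234975-20222=214753
31. interest=⌊214753·97/10000⌋=2083; principal=22501-2083=20418; balance=214753-20418=194335
32. interest=⌊194335·97/10000⌋=1885; principal=22501-1885=20616; balance=194335-20616=173719
33. interest=⌊173719·97/10000⌋=1685; principal=22501-1685=20816; balance=173719-20816=152903
34. interest=⌊152903·97/10000⌋=1483; principal=22501-1483=21018; balance=152903-21018=131885
35. interest=⌊131885·97/10000⌋=1279; principal=22501-1279=21222; balance=131885-21222=110663
36. interest=⌊110663·97/10000⌋=1073; principal=22501-1073=21428; balance=110663-21428=89235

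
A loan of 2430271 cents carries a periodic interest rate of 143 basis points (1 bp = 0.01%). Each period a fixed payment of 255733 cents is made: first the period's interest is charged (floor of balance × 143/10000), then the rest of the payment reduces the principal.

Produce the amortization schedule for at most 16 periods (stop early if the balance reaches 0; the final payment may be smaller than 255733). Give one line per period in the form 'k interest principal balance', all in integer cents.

1 34752 220981 2209290
2 31592 224141 1985149
3 28387 227346 1757803
4 25136 230597 1527206
5 21839 233894 1293312
6 18494 237239 1056073
7 15101 240632 815441
8 11660 244073 571368
9 8170 247563 323805
10 4630 251103 72702
11 1039 72702 0

1. interest=⌊2430271·143/10000⌋=34752; principal=255733-34752=220981; balance=2430271-220981=2209290
2. interest=⌊2209290·143/10000⌋=31592; principal=255733-31592=224141; balance=2209290-224141=1985149
3. interest=⌊1985149·143/10000⌋=28387; principal=255733-28387=227346; balance=1985149-227346=1757803
4. interest=⌊1757803·143/10000⌋=25136; principal=255733-25136=230597; balance=1757803-230597=1527206
5. interest=⌊1527206·143/10000⌋=21839; principal=255733-21839=233894; balance=1527206-233894=1293312
6. interest=⌊1293312·143/10000⌋=18494; principal=255733-18494=237239; balance=1293312-237239=1056073
7. interest=⌊1056073·143/10000⌋=15101; principal=255733-15101=240632; balance=1056073-240632=815441
8. interest=⌊815441·143/10000⌋=11660; principal=255733-11660=244073; balance=815441-244073=571368
9. interest=⌊571368·143/10000⌋=8170; principal=255733-8170=247563; balance=571368-247563=323805
10. interest=⌊323805·143/10000⌋=4630; principal=255733-4630=251103; balance=323805-251103=72702
11. interest=⌊72702·143/10000⌋=1039; principal=min(255733-1039,72702)=72702; balance=72702-72702=0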